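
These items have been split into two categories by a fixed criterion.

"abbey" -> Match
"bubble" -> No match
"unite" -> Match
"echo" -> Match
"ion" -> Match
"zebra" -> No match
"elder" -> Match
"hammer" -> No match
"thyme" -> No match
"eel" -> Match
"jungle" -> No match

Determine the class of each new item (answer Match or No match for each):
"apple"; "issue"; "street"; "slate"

Match, Match, No match, No match

The common property of the 'Match' items is: starts with a vowel. No 'No match' item has it.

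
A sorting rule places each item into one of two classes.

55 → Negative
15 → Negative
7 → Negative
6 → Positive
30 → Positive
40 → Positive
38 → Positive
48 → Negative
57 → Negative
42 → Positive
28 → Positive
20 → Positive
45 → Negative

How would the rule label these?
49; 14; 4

The simplest hypothesis consistent with all the labels is: even AND at most 42.
49: Negative (49 is odd, 49 > 42). 14: Positive (14 is even, 14 ≤ 42). 4: Positive (4 is even, 4 ≤ 42).

Negative, Positive, Positive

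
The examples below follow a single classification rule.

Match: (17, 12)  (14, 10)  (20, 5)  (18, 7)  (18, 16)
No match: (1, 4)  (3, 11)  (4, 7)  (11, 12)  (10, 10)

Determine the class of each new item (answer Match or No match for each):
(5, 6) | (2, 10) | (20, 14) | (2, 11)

Every 'Match' example satisfies: first > second. None of the 'No match' examples do.
(5, 6) → 5 < 6 → No match.
(2, 10) → 2 < 10 → No match.
(20, 14) → 20 > 14 → Match.
(2, 11) → 2 < 11 → No match.

No match, No match, Match, No match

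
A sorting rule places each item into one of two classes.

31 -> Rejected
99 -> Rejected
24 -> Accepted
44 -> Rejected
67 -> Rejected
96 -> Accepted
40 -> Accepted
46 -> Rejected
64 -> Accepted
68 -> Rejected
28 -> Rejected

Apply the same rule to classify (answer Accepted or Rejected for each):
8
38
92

Accepted, Rejected, Rejected

Checking candidate rules against both groups, what survives is: multiple of 8.
Accepted: 8, since 8 = 8·1.
Rejected: 38, since 38 = 8·4 + 6.
Rejected: 92, since 92 = 8·11 + 4.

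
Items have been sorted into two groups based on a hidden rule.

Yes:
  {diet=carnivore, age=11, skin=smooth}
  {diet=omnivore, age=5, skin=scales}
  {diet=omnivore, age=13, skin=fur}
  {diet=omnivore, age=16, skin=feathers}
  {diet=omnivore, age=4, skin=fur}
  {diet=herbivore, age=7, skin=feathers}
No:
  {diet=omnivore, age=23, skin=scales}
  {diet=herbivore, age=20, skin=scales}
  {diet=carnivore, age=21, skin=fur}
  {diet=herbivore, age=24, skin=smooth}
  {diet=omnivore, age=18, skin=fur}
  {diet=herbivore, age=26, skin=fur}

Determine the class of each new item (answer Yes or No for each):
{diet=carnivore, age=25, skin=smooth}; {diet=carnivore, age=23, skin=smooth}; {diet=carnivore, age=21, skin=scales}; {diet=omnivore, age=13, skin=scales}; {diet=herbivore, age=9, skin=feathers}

The classifier is using: age ≤ 16.
No: {diet=carnivore, age=25, skin=smooth}, since age = 25. No: {diet=carnivore, age=23, skin=smooth}, since age = 23. No: {diet=carnivore, age=21, skin=scales}, since age = 21. Yes: {diet=omnivore, age=13, skin=scales}, since age = 13. Yes: {diet=herbivore, age=9, skin=feathers}, since age = 9.

No, No, No, Yes, Yes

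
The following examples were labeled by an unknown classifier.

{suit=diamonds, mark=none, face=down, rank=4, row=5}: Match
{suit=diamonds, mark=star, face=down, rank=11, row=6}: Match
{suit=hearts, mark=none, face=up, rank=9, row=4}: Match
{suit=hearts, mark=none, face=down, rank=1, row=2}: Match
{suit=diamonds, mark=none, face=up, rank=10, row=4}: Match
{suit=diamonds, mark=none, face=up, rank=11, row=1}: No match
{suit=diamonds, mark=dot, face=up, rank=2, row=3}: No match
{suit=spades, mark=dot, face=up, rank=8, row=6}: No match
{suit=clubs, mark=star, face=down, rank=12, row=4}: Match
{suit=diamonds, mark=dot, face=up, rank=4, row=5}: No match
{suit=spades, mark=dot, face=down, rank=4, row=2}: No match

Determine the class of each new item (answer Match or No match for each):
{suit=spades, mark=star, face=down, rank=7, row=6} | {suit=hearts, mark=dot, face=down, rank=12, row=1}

Every 'Match' example satisfies: mark is not dot AND row ≥ 2. None of the 'No match' examples do.
Match: {suit=spades, mark=star, face=down, rank=7, row=6}, since mark is star, row = 6. No match: {suit=hearts, mark=dot, face=down, rank=12, row=1}, since mark is dot, row = 1.

Match, No match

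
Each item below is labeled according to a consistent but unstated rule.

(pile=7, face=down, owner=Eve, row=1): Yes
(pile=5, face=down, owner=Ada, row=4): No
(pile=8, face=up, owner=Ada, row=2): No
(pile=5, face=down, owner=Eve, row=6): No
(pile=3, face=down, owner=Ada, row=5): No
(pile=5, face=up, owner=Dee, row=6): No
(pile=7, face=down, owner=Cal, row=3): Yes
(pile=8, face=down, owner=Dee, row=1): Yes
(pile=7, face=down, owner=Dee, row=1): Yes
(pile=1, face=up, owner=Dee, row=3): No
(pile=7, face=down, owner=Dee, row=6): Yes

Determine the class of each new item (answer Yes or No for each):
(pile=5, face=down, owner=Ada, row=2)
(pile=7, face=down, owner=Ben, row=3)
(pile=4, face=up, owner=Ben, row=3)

The simplest hypothesis consistent with all the labels is: face is down AND pile ≥ 7.

No, Yes, No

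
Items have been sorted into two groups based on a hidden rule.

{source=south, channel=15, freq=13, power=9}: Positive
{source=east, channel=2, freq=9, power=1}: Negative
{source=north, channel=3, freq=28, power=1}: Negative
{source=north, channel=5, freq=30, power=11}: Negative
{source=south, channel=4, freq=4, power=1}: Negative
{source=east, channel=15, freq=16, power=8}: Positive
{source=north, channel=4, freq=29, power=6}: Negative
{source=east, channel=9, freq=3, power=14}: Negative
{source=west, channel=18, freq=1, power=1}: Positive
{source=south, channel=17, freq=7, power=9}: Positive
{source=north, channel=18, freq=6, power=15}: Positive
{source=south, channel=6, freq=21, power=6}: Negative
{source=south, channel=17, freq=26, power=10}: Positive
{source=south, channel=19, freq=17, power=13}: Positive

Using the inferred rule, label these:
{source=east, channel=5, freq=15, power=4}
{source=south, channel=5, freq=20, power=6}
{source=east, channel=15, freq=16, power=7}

Negative, Negative, Positive

The distinguishing property — channel ≥ 15 — holds for all the 'Positive' cases and none of the 'Negative' cases.
{source=east, channel=5, freq=15, power=4} → channel = 5 → Negative. {source=south, channel=5, freq=20, power=6} → channel = 5 → Negative. {source=east, channel=15, freq=16, power=7} → channel = 15 → Positive.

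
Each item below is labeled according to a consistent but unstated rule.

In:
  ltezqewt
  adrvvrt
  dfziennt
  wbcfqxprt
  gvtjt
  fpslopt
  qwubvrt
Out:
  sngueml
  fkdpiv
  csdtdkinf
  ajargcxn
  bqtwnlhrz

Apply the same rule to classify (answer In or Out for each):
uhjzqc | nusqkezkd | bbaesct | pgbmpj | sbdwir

Out, Out, In, Out, Out

'In' ⟺ ends with 't'.
uhjzqc → ends with 'c' → Out.
nusqkezkd → ends with 'd' → Out.
bbaesct → ends with 't' → In.
pgbmpj → ends with 'j' → Out.
sbdwir → ends with 'r' → Out.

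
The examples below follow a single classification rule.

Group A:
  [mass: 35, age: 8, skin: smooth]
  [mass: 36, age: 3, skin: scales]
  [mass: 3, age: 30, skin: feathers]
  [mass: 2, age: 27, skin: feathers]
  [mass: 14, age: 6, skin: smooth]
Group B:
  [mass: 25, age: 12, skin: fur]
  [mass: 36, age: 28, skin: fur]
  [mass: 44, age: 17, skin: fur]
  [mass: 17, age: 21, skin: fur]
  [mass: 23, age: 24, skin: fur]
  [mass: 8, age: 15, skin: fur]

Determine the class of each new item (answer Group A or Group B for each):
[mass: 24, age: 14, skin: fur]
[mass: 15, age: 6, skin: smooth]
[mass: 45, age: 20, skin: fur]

Group B, Group A, Group B

The simplest hypothesis consistent with all the labels is: skin is not fur.
[mass: 24, age: 14, skin: fur]: skin is fur, fails the rule → Group B.
[mass: 15, age: 6, skin: smooth]: skin is smooth, satisfies this → Group A.
[mass: 45, age: 20, skin: fur]: skin is fur, fails the rule → Group B.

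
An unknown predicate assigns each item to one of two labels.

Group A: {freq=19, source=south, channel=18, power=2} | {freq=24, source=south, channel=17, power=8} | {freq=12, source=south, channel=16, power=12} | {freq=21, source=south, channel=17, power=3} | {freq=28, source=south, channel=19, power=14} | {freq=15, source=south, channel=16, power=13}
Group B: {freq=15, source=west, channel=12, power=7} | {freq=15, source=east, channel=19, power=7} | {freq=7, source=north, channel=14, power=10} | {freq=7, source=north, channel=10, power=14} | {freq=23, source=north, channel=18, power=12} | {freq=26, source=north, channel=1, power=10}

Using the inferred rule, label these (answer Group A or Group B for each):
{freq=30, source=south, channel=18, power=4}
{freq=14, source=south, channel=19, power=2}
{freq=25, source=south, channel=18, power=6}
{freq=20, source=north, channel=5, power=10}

Group A, Group A, Group A, Group B

Comparing the two groups points to one rule — source is south.
{freq=30, source=south, channel=18, power=4} → source is south → Group A. {freq=14, source=south, channel=19, power=2} → source is south → Group A. {freq=25, source=south, channel=18, power=6} → source is south → Group A. {freq=20, source=north, channel=5, power=10} → source is north → Group B.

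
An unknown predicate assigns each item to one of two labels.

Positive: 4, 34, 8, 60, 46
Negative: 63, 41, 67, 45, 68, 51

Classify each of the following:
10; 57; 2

One predicate separates the groups cleanly: even AND at most 60.
Positive: 10, since 10 is even, 10 ≤ 60. Negative: 57, since 57 is odd, 57 ≤ 60. Positive: 2, since 2 is even, 2 ≤ 60.

Positive, Negative, Positive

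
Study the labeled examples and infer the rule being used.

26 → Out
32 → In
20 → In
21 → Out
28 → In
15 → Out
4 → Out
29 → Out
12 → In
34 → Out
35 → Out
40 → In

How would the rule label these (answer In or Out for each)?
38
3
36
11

The classifier is using: multiple of 4 AND at least 12.
38: 38 = 4·9 + 2, 38 ≥ 12, fails the rule → Out.
3: 3 = 4·0 + 3, 3 < 12, fails the rule → Out.
36: 36 = 4·9, 36 ≥ 12, qualifies → In.
11: 11 = 4·2 + 3, 11 < 12, fails the rule → Out.

Out, Out, In, Out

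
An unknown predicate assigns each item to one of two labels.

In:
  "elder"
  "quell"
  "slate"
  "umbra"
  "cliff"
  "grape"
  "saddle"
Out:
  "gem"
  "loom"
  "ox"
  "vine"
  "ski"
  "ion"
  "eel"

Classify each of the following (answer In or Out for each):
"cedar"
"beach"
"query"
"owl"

In, In, In, Out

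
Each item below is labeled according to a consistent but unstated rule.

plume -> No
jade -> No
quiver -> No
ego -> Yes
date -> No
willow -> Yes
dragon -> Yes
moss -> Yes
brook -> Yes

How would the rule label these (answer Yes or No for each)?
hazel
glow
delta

No, Yes, No

The simplest hypothesis consistent with all the labels is: contains 'o'.
hazel — no 'o', hence No.
glow — has 'o', hence Yes.
delta — no 'o', hence No.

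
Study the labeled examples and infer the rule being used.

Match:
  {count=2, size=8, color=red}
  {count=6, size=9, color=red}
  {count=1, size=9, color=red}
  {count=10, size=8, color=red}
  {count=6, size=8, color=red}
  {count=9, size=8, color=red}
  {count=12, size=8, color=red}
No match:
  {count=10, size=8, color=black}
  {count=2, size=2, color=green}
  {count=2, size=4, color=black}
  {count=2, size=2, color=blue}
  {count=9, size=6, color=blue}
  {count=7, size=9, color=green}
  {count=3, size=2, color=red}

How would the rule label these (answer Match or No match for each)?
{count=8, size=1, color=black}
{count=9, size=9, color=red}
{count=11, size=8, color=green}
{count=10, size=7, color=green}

No match, Match, No match, No match

All 'Match' examples share one property — color is red AND size ≥ 4 — and every 'No match' example lacks it.
No match: {count=8, size=1, color=black}, since color is black, size = 1. Match: {count=9, size=9, color=red}, since color is red, size = 9. No match: {count=11, size=8, color=green}, since color is green, size = 8. No match: {count=10, size=7, color=green}, since color is green, size = 7.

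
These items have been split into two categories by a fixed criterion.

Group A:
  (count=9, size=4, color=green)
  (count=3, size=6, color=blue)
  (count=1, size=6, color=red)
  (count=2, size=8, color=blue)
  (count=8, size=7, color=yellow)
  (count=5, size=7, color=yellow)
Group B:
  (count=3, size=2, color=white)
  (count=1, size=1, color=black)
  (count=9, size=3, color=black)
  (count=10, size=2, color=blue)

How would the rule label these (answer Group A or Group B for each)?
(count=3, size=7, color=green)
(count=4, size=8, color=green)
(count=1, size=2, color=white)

Group A, Group A, Group B

All 'Group A' examples share one property — size ≥ 4 — and every 'Group B' example lacks it.
(count=3, size=7, color=green): size = 7 — fits, so Group A.
(count=4, size=8, color=green): size = 8 — fits, so Group A.
(count=1, size=2, color=white): size = 2 — does not pass, so Group B.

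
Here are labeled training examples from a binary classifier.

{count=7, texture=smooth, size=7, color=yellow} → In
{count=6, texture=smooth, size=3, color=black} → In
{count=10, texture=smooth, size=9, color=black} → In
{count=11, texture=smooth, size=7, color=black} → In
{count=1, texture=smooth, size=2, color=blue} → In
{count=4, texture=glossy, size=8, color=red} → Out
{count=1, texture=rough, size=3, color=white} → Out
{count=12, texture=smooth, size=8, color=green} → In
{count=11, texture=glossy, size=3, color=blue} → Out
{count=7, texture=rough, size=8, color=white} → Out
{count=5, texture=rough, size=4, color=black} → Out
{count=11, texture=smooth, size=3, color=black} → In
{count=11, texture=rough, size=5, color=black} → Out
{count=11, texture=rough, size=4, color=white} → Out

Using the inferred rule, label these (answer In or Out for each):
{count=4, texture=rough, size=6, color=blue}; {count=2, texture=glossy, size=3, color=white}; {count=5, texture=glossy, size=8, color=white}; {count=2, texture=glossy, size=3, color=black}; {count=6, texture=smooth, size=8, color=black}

Out, Out, Out, Out, In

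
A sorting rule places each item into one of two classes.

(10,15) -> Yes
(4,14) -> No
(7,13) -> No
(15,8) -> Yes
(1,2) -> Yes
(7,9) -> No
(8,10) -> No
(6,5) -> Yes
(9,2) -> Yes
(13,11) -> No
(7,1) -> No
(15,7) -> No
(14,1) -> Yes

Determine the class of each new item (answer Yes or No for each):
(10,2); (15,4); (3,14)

Comparing the two groups points to one rule — sum is odd.
(10,2): 10+2 = 12, does not fit → No.
(15,4): 15+4 = 19, checks out → Yes.
(3,14): 3+14 = 17, checks out → Yes.

No, Yes, Yes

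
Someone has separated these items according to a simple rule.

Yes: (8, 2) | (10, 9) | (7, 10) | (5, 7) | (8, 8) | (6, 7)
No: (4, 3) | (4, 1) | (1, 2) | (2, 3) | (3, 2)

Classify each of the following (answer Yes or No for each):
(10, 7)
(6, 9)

Yes, Yes

One predicate separates the groups cleanly: sum ≥ 10.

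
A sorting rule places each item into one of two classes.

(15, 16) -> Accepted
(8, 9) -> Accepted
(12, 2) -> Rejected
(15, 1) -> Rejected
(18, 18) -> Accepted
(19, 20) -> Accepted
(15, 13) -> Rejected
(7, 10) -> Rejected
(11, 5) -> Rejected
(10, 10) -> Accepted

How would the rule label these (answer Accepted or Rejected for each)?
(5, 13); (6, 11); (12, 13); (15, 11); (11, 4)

Rejected, Rejected, Accepted, Rejected, Rejected

All 'Accepted' examples share one property — |first − second| ≤ 1 — and every 'Rejected' example lacks it.
(5, 13): Rejected (|5−13| = 8).
(6, 11): Rejected (|6−11| = 5).
(12, 13): Accepted (|12−13| = 1).
(15, 11): Rejected (|15−11| = 4).
(11, 4): Rejected (|11−4| = 7).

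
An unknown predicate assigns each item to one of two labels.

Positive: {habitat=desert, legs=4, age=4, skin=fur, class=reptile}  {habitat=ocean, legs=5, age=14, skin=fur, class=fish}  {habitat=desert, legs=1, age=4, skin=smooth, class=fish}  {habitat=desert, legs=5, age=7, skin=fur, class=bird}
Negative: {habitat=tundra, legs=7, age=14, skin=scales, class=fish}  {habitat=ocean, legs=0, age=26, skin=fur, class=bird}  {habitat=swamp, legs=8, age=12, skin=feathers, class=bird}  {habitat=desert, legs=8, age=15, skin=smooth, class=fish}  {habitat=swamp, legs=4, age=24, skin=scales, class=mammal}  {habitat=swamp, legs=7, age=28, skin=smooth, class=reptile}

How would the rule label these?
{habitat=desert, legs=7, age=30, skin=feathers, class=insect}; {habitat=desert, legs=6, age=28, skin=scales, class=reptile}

Negative, Negative

The pattern is that an item is 'Positive' exactly when: age ≤ 14 AND legs ≤ 5.
{habitat=desert, legs=7, age=30, skin=feathers, class=insect}: Negative (age = 30, legs = 7).
{habitat=desert, legs=6, age=28, skin=scales, class=reptile}: Negative (age = 28, legs = 6).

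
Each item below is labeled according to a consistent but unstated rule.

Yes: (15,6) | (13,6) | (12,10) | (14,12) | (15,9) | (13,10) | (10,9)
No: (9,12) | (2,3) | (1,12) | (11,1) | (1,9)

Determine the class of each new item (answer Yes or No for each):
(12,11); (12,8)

Yes, Yes

Rule: first > second AND sum ≥ 13. This holds for each 'Yes' example and fails for each 'No' one.
(12,11) → 12 > 11, 12+11 = 23 → Yes.
(12,8) → 12 > 8, 12+8 = 20 → Yes.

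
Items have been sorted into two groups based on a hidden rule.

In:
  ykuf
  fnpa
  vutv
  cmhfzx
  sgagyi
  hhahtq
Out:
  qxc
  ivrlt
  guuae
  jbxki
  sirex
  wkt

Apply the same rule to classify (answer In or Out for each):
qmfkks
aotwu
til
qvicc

In, Out, Out, Out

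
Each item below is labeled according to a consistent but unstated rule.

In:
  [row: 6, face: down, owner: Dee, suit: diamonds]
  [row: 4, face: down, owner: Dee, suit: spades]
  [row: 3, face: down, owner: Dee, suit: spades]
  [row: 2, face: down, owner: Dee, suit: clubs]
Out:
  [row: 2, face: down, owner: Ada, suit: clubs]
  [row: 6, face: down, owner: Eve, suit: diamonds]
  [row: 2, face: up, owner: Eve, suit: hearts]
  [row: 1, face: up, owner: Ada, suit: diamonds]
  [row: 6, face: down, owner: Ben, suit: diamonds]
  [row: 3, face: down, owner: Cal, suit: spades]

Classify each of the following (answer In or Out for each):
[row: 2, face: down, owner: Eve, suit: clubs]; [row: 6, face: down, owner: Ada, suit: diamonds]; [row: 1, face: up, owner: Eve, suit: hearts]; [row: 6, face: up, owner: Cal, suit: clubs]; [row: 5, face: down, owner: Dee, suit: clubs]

Out, Out, Out, Out, In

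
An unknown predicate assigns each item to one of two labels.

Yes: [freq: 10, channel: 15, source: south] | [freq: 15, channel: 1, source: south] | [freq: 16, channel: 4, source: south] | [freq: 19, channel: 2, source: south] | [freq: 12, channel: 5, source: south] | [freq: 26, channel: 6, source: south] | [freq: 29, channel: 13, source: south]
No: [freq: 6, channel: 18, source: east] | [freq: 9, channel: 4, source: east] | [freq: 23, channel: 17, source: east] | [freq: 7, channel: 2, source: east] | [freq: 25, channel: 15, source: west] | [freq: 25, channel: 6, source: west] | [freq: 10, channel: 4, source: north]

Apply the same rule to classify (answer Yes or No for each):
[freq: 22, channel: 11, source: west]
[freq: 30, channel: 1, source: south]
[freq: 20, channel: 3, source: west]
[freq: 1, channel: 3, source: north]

No, Yes, No, No

The simplest hypothesis consistent with all the labels is: source is south.
No: [freq: 22, channel: 11, source: west], since source is west.
Yes: [freq: 30, channel: 1, source: south], since source is south.
No: [freq: 20, channel: 3, source: west], since source is west.
No: [freq: 1, channel: 3, source: north], since source is north.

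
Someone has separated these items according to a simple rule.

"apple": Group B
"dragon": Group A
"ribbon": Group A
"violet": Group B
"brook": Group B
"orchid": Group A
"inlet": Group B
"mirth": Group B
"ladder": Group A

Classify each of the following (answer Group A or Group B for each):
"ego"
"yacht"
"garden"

Group B, Group B, Group A

The simplest hypothesis consistent with all the labels is: even length AND contains 'r'.
"ego" → length 3, no 'r' → Group B. "yacht" → length 5, no 'r' → Group B. "garden" → length 6, has 'r' → Group A.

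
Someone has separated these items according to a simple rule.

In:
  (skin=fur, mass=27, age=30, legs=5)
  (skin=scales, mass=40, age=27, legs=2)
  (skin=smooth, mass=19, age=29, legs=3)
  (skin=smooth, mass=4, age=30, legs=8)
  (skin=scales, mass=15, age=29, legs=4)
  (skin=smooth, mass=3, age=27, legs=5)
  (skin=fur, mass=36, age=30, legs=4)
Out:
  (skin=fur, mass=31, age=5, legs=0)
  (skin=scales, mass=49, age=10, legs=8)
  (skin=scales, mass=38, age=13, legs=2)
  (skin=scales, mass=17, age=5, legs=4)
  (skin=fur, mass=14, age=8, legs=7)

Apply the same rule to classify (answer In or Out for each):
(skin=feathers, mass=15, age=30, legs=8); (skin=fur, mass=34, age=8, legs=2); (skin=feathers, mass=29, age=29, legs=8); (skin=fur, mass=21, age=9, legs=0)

The classifier is using: age ≥ 27.
(skin=feathers, mass=15, age=30, legs=8): age = 30 — matches, so In. (skin=fur, mass=34, age=8, legs=2): age = 8 — does not fit, so Out. (skin=feathers, mass=29, age=29, legs=8): age = 29 — matches, so In. (skin=fur, mass=21, age=9, legs=0): age = 9 — does not fit, so Out.

In, Out, In, Out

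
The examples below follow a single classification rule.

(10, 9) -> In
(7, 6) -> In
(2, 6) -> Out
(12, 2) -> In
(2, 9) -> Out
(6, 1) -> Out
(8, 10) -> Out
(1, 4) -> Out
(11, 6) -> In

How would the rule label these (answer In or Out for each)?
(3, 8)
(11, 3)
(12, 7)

Out, In, In

'In' ⟺ first > second AND sum ≥ 8.
(3, 8) — 3 < 8, 3+8 = 11, hence Out.
(11, 3) — 11 > 3, 11+3 = 14, hence In.
(12, 7) — 12 > 7, 12+7 = 19, hence In.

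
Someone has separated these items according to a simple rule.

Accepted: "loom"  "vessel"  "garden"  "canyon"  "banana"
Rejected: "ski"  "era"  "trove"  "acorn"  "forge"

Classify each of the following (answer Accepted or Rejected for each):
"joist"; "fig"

Rejected, Rejected

All 'Accepted' examples share one property — even length — and every 'Rejected' example lacks it.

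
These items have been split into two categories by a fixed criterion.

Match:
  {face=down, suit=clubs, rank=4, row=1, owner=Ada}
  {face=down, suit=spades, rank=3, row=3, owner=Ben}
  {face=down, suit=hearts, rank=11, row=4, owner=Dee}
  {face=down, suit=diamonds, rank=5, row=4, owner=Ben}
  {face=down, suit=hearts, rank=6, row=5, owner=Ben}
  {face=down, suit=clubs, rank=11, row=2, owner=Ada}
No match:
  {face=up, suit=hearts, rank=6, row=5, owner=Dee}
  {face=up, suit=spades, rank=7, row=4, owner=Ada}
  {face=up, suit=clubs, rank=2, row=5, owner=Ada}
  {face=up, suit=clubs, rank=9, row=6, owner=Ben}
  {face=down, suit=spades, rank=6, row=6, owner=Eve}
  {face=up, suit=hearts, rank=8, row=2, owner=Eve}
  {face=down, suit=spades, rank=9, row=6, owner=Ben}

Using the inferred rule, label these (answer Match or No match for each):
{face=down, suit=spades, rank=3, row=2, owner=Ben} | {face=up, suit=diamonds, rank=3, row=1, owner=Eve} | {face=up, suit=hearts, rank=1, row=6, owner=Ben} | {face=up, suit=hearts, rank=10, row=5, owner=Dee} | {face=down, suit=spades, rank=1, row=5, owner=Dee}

The distinguishing property — face is down AND row ≤ 5 — holds for all the 'Match' cases and none of the 'No match' cases.
{face=down, suit=spades, rank=3, row=2, owner=Ben}: face is down, row = 2, passes → Match.
{face=up, suit=diamonds, rank=3, row=1, owner=Eve}: face is up, row = 1, does not satisfy this → No match.
{face=up, suit=hearts, rank=1, row=6, owner=Ben}: face is up, row = 6, does not satisfy this → No match.
{face=up, suit=hearts, rank=10, row=5, owner=Dee}: face is up, row = 5, does not satisfy this → No match.
{face=down, suit=spades, rank=1, row=5, owner=Dee}: face is down, row = 5, passes → Match.

Match, No match, No match, No match, Match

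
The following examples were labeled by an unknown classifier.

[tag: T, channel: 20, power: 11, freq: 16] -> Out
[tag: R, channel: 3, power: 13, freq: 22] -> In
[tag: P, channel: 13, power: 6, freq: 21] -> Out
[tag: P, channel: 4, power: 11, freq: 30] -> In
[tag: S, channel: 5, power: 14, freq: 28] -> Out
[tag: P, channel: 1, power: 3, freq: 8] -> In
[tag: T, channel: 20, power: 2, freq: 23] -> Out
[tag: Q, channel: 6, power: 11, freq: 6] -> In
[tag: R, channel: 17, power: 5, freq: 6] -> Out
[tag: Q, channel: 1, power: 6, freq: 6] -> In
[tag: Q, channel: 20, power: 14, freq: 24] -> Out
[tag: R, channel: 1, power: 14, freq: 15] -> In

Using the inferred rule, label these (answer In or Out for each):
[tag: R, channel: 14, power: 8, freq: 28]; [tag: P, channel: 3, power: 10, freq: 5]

All 'In' examples share one property — channel ≤ 6 AND freq ≠ 28 — and every 'Out' example lacks it.
[tag: R, channel: 14, power: 8, freq: 28] — channel = 14, freq = 28, hence Out. [tag: P, channel: 3, power: 10, freq: 5] — channel = 3, freq = 5, hence In.

Out, In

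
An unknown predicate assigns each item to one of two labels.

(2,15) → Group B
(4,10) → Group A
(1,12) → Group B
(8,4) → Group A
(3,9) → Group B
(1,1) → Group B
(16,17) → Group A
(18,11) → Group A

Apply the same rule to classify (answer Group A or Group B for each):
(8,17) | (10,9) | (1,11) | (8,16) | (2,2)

Group A, Group A, Group B, Group A, Group B

The pattern is that an item is 'Group A' exactly when: first ≥ 4.
Group A: (8,17), since first 8.
Group A: (10,9), since first 10.
Group B: (1,11), since first 1.
Group A: (8,16), since first 8.
Group B: (2,2), since first 2.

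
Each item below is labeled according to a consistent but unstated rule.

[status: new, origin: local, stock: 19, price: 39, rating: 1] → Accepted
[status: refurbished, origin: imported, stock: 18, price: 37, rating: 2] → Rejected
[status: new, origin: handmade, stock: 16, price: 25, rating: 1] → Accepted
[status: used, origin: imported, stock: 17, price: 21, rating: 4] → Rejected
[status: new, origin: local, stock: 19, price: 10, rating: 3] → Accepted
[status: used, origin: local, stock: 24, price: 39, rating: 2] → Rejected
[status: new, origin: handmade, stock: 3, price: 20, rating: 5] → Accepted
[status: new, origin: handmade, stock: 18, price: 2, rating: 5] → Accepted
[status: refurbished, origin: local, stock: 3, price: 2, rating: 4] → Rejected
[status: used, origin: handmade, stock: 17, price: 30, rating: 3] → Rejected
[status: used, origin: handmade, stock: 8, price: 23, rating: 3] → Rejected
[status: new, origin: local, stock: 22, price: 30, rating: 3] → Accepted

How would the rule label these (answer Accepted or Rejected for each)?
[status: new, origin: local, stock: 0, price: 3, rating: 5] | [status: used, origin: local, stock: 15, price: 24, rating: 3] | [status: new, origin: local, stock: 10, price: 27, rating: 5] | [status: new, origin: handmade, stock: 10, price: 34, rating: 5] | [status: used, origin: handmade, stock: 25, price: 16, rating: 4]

Accepted, Rejected, Accepted, Accepted, Rejected

Comparing the two groups points to one rule — status is new.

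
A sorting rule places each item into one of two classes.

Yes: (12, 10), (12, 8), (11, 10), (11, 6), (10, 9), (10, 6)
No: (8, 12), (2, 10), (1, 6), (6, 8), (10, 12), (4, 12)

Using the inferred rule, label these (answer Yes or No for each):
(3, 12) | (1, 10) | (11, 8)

One predicate separates the groups cleanly: first > second.
(3, 12) → 3 < 12 → No. (1, 10) → 1 < 10 → No. (11, 8) → 11 > 8 → Yes.

No, No, Yes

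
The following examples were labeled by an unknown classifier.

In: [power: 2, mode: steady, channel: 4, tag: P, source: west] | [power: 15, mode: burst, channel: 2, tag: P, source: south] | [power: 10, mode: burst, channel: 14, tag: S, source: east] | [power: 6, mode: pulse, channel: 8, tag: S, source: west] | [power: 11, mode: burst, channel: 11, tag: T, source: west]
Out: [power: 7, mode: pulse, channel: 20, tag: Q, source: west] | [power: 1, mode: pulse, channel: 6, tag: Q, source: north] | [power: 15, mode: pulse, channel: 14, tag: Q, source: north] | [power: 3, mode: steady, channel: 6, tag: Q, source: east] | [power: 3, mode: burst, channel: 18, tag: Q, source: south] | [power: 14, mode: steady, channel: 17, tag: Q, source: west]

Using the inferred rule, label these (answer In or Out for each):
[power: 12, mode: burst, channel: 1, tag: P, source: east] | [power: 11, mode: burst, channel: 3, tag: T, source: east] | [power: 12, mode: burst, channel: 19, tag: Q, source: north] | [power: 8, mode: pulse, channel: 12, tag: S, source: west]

In, In, Out, In

The classifier is using: tag is not Q.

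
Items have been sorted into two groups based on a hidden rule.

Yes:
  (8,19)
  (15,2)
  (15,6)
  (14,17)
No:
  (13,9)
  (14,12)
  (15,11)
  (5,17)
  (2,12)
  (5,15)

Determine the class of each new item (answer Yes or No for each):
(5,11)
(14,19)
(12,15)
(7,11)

Checking candidate rules against both groups, what survives is: sum is odd.
No: (5,11), since 5+11 = 16. Yes: (14,19), since 14+19 = 33. Yes: (12,15), since 12+15 = 27. No: (7,11), since 7+11 = 18.

No, Yes, Yes, No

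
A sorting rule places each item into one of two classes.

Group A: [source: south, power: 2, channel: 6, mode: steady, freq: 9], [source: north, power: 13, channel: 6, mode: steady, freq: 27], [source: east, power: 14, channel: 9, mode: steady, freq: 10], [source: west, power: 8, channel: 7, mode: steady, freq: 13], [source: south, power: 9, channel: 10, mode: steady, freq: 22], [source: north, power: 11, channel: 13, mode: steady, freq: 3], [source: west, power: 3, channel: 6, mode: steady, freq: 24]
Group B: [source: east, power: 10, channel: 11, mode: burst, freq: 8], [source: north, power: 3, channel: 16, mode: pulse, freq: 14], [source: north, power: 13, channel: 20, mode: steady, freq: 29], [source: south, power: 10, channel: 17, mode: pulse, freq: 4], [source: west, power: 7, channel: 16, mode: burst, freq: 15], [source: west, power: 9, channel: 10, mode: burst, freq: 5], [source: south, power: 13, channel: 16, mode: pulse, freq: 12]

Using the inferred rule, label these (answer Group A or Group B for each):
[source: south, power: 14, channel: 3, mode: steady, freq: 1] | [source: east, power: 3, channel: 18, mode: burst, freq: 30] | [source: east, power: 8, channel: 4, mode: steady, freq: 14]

Group A, Group B, Group A

One predicate separates the groups cleanly: mode is steady AND freq ≤ 27.
[source: south, power: 14, channel: 3, mode: steady, freq: 1]: Group A (mode is steady, freq = 1).
[source: east, power: 3, channel: 18, mode: burst, freq: 30]: Group B (mode is burst, freq = 30).
[source: east, power: 8, channel: 4, mode: steady, freq: 14]: Group A (mode is steady, freq = 14).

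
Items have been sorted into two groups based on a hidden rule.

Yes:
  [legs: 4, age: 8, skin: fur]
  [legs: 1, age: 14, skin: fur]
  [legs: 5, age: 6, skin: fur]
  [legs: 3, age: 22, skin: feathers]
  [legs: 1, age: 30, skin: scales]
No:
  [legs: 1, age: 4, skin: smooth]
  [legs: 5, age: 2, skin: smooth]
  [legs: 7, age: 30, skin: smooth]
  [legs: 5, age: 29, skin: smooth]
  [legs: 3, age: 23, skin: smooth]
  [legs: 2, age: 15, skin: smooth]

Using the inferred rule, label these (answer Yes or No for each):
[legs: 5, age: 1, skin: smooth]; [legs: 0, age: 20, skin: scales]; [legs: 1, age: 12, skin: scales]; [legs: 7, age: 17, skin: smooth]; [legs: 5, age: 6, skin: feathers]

No, Yes, Yes, No, Yes

The common property of the 'Yes' items is: skin is not smooth. No 'No' item has it.
[legs: 5, age: 1, skin: smooth]: skin is smooth, does not satisfy this → No.
[legs: 0, age: 20, skin: scales]: skin is scales, qualifies → Yes.
[legs: 1, age: 12, skin: scales]: skin is scales, qualifies → Yes.
[legs: 7, age: 17, skin: smooth]: skin is smooth, does not satisfy this → No.
[legs: 5, age: 6, skin: feathers]: skin is feathers, qualifies → Yes.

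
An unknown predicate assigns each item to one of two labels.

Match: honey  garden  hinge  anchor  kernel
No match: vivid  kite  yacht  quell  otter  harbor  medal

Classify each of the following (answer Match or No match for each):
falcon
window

All 'Match' examples share one property — contains 'n' — and every 'No match' example lacks it.
falcon: has 'n', has this property → Match.
window: has 'n', has this property → Match.

Match, Match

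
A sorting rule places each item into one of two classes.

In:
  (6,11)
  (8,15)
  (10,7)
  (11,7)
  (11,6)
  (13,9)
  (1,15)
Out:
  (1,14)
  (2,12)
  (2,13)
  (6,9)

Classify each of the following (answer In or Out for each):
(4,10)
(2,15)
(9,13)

The classifier is using: sum ≥ 16.
Out: (4,10), since 4+10 = 14. In: (2,15), since 2+15 = 17. In: (9,13), since 9+13 = 22.

Out, In, In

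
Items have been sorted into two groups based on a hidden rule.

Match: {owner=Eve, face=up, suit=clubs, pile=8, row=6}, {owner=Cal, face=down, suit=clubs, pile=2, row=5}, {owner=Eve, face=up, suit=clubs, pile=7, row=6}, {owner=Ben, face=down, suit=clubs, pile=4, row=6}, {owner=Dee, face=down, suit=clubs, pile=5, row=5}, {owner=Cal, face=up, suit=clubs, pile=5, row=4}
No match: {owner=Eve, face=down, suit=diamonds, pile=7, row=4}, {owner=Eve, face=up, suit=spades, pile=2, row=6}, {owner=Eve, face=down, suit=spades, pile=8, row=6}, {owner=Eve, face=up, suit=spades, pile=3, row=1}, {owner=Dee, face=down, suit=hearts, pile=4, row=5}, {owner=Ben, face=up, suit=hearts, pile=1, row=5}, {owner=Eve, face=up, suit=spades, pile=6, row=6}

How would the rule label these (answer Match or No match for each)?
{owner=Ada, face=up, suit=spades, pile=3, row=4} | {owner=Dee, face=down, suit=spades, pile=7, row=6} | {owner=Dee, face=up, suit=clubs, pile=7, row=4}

The classifier is using: suit is clubs.

No match, No match, Match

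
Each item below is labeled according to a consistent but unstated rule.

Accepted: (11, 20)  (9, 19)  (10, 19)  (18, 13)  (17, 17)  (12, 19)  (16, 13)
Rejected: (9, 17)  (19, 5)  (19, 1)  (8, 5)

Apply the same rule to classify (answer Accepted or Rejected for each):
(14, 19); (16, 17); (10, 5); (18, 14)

Accepted, Accepted, Rejected, Accepted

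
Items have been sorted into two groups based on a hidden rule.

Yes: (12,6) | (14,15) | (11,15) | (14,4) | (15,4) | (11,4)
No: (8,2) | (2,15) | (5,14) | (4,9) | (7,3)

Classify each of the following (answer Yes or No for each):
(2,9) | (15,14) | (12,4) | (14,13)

A rule that fits every label: first ≥ 9 — true of each 'Yes' example, false of each 'No' one.
(2,9) — first 2, hence No.
(15,14) — first 15, hence Yes.
(12,4) — first 12, hence Yes.
(14,13) — first 14, hence Yes.

No, Yes, Yes, Yes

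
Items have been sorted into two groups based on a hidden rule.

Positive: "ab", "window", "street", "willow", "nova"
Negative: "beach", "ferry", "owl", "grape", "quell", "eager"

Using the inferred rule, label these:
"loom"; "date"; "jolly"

Positive, Positive, Negative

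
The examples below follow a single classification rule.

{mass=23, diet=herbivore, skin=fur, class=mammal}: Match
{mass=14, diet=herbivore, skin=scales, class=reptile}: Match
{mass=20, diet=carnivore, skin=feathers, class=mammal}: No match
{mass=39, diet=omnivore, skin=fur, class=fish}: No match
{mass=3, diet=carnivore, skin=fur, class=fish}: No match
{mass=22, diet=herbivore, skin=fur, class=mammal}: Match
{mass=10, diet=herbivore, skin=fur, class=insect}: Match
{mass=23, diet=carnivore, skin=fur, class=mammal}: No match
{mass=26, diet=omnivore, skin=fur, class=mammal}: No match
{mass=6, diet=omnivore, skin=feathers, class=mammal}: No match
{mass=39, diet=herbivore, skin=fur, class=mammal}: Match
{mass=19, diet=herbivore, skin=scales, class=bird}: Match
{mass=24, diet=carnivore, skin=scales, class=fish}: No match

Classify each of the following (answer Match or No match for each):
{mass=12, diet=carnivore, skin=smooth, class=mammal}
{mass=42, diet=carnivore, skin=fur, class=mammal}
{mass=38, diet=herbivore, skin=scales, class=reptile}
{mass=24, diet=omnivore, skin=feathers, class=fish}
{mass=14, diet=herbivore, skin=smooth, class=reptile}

No match, No match, Match, No match, Match

Rule: diet is herbivore. This holds for each 'Match' example and fails for each 'No match' one.
{mass=12, diet=carnivore, skin=smooth, class=mammal} — diet is carnivore, hence No match. {mass=42, diet=carnivore, skin=fur, class=mammal} — diet is carnivore, hence No match. {mass=38, diet=herbivore, skin=scales, class=reptile} — diet is herbivore, hence Match. {mass=24, diet=omnivore, skin=feathers, class=fish} — diet is omnivore, hence No match. {mass=14, diet=herbivore, skin=smooth, class=reptile} — diet is herbivore, hence Match.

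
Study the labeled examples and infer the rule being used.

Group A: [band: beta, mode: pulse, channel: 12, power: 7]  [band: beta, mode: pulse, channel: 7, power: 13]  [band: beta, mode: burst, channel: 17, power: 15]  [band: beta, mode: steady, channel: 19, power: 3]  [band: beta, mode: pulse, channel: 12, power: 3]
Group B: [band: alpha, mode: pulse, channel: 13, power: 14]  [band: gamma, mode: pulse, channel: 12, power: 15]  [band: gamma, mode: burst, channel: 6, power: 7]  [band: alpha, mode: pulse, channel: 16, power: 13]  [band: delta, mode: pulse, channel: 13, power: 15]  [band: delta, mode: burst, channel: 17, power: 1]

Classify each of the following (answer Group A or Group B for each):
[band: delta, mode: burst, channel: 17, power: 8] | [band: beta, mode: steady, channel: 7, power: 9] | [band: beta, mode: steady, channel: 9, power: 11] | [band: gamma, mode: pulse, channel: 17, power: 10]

Group B, Group A, Group A, Group B

Rule: band is beta. This holds for each 'Group A' example and fails for each 'Group B' one.
Group B: [band: delta, mode: burst, channel: 17, power: 8], since band is delta.
Group A: [band: beta, mode: steady, channel: 7, power: 9], since band is beta.
Group A: [band: beta, mode: steady, channel: 9, power: 11], since band is beta.
Group B: [band: gamma, mode: pulse, channel: 17, power: 10], since band is gamma.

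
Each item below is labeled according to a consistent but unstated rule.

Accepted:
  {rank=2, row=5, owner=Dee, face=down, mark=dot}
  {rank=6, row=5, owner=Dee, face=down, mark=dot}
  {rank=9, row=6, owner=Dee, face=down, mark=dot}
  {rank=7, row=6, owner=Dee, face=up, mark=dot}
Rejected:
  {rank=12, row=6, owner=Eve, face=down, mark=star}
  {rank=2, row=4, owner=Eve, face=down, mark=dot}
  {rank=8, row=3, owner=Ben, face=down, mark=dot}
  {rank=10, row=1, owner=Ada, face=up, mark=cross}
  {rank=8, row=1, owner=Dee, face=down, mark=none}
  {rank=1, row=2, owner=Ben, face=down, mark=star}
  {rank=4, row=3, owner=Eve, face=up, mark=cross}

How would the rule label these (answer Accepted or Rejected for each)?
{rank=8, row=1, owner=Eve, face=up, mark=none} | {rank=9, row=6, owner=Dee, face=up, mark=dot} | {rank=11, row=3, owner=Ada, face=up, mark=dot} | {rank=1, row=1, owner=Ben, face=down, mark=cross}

Rejected, Accepted, Rejected, Rejected

The classifier is using: owner is Dee AND mark is dot.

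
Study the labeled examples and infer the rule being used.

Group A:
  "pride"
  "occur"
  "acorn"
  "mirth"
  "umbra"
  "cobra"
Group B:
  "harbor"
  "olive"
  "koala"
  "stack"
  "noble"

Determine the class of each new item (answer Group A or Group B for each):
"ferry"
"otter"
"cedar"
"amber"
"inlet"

Group A, Group A, Group A, Group A, Group B

The pattern is that an item is 'Group A' exactly when: odd length AND contains 'r'.
"ferry" → length 5, has 'r' → Group A.
"otter" → length 5, has 'r' → Group A.
"cedar" → length 5, has 'r' → Group A.
"amber" → length 5, has 'r' → Group A.
"inlet" → length 5, no 'r' → Group B.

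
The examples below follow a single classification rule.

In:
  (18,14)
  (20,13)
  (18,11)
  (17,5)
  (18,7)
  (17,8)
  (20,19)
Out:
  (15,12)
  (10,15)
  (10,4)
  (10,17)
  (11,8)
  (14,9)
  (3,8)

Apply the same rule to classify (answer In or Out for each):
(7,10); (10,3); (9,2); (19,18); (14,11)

Out, Out, Out, In, Out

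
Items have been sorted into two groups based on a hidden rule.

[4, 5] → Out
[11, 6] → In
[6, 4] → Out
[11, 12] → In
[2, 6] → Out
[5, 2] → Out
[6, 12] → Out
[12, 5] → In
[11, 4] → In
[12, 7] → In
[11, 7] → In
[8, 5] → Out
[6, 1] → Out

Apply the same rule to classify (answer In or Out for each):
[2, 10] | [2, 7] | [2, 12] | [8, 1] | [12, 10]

The common property of the 'In' items is: first ≥ 11. No 'Out' item has it.
[2, 10]: first 2, fails the rule → Out. [2, 7]: first 2, fails the rule → Out. [2, 12]: first 2, fails the rule → Out. [8, 1]: first 8, fails the rule → Out. [12, 10]: first 12, meets the rule → In.

Out, Out, Out, Out, In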